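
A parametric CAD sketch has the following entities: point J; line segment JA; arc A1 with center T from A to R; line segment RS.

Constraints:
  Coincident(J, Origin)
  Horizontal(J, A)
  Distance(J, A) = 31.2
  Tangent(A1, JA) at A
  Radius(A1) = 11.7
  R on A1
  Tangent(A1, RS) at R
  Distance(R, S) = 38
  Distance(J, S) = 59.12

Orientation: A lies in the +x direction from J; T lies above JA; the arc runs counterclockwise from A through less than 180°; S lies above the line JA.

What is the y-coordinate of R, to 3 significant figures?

15.7

Checks: |TA| = 11.70 ✓; |TR| = 11.70 ✓; ∠(TR, RS) = 90.00° ✓; |RS| = 38.00 ✓; |JS| = 59.12 ✓.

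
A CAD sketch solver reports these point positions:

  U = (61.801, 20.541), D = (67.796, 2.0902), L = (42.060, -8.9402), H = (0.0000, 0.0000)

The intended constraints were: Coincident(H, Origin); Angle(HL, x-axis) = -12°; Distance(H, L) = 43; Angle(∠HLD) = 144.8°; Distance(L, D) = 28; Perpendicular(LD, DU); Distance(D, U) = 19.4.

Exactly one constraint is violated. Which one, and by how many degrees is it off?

Perpendicular(LD, DU) — off by 5.20°.

H = (0.00, 0.00) ✓; HL at -12.00° ✓; |HL| = 43.00 ✓; ∠HLD = 144.8° ✓; |LD| = 28.00 ✓; ∠(LD, DU) = 84.80° ✗; |DU| = 19.40 ✓.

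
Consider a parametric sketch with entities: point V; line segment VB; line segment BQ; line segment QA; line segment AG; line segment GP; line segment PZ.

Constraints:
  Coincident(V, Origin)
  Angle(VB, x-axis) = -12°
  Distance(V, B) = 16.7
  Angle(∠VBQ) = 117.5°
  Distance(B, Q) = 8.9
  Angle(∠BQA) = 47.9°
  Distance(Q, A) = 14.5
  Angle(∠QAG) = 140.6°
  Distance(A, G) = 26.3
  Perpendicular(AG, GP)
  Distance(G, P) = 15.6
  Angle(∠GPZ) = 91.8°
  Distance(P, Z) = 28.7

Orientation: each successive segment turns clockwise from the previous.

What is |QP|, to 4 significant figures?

38.05

V is at the origin; VB runs at -12.0° with length 16.7, so B = (16.34, -3.472). ∠VBQ = 117.5° gives BQ at -74.50° from the x-axis; with |BQ| = 8.9, Q = (18.71, -12.05). ∠BQA = 47.9° gives QA at 153.4° from the x-axis; with |QA| = 14.5, A = (5.748, -5.556). ∠QAG = 140.6° gives AG at 114.0° from the x-axis; with |AG| = 26.3, G = (-4.949, 18.47). The perpendicularity gives GP at right angles to AG, so GP runs at 24.00°; with |GP| = 15.6, P = (9.302, 24.82). Then |QP| = |P − Q| = 38.05.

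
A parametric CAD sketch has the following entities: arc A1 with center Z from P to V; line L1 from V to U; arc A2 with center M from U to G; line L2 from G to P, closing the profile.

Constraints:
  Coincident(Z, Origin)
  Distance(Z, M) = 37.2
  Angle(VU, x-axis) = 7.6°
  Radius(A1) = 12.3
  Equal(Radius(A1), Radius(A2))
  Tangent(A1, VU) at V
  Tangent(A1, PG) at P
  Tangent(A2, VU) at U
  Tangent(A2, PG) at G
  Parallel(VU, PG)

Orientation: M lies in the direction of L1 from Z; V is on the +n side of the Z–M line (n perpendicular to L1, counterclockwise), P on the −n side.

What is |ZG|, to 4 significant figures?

39.18

Tangency of A1 to both parallel lines with radius 12.3 puts V and P at Z ± 12.3·n: V = (-1.627, 12.19), P = (1.627, -12.19). Equal radii place U and G the same way about M: U = M + 12.3·n = (35.25, 17.11), G = M − 12.3·n = (38.50, -7.272). Then |ZG| = |G − Z| = 39.18.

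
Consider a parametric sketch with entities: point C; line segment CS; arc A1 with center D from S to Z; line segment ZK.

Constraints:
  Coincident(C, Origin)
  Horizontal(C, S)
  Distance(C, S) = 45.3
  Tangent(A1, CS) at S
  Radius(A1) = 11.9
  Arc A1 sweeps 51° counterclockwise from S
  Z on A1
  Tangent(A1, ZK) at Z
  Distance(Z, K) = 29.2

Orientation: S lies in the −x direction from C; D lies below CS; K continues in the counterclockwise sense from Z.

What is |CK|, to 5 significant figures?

77.798

C is at the origin; CS is horizontal with |CS| = 45.3 and S on the −x side, so S = (-45.300, 0.0000). The tangent condition forces DS to be normal to CS, so D = S + (0, -11.9) = (-45.300, -11.900). On A1, S sits at bearing 90° from D; a 51° counterclockwise sweep puts Z at bearing 141°, so Z = D + 11.9·(cos 141°, sin 141°) = (-54.548, -4.4111). The tangent condition forces DZ to be normal to ZK, so ZK runs along (−sin 141°, cos 141°); with |ZK| = 29.2, K = (-72.924, -27.104). Then |CK| = |K − C| = 77.798.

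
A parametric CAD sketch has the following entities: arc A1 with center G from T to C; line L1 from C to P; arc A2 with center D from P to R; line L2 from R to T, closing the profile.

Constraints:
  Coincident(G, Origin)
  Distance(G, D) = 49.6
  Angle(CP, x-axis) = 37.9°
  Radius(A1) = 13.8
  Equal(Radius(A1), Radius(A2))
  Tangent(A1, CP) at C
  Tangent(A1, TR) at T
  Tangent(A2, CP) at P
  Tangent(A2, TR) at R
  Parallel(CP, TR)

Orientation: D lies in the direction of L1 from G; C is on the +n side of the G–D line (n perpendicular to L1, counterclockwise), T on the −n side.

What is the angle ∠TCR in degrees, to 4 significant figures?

60.91°

The slot axis is L1's direction at 37.9°, so u = (cos 37.9°, sin 37.9°) = (0.7891, 0.6143) and n = (−sin 37.9°, cos 37.9°) = (-0.6143, 0.7891). G is at the origin and D lies 49.6 along u from G, so D = 49.6·u = (39.14, 30.47). Tangency of A1 to both parallel lines with radius 13.8 puts C and T at G ± 13.8·n: C = (-8.477, 10.89), T = (8.477, -10.89). Equal radii place P and R the same way about D: P = D + 13.8·n = (30.66, 41.36), R = D − 13.8·n = (47.62, 19.58). Then cos ∠TCR = CT·CR / (|CT||CR|), giving 60.91°.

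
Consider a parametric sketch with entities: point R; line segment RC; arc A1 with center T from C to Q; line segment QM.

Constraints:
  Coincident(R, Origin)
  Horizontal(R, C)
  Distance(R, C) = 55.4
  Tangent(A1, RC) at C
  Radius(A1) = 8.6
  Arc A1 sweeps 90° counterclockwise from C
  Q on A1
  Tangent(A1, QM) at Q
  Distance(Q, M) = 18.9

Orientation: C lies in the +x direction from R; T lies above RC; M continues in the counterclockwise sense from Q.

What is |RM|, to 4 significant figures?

69.66

R is at the origin; RC is horizontal with |RC| = 55.4 and C on the +x side, so C = (55.40, 0.000). The tangent condition forces TC to be normal to RC, so T = C + (0, 8.6) = (55.40, 8.600). On A1, C sits at bearing -90° from T; a 90° counterclockwise sweep puts Q at bearing 0°, so Q = T + 8.6·(cos 0°, sin 0°) = (64.00, 8.600). Tangency of A1 to QM means the radius TQ is perpendicular to QM, so QM runs along (−sin 0°, cos 0°); with |QM| = 18.9, M = (64.00, 27.50). Then |RM| = |M − R| = 69.66.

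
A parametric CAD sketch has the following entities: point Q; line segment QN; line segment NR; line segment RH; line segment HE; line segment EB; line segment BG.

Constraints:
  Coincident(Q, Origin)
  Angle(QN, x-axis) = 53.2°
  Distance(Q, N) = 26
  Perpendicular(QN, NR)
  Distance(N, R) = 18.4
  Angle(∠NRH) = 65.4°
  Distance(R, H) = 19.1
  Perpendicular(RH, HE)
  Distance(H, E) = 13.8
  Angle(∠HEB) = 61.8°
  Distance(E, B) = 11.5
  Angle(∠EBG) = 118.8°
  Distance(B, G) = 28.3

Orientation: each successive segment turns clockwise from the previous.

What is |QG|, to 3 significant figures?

34.3

Q is at the origin; QN runs at 53.2° with length 26.0, so N = (15.6, 20.8). QN ⟂ NR, so NR runs at -36.8°; with |NR| = 18.4, R = (30.3, 9.80). ∠NRH = 65.4° gives RH at -151° from the x-axis; with |RH| = 19.1, H = (13.5, 0.654). RH is perpendicular to HE, so HE runs at 119°; with |HE| = 13.8, E = (6.93, 12.8). ∠HEB = 61.8° gives EB at 0.400° from the x-axis; with |EB| = 11.5, B = (18.4, 12.9). ∠EBG = 118.8° gives BG at -60.8° from the x-axis; with |BG| = 28.3, G = (32.2, -11.9). Then |QG| = |G − Q| = 34.3.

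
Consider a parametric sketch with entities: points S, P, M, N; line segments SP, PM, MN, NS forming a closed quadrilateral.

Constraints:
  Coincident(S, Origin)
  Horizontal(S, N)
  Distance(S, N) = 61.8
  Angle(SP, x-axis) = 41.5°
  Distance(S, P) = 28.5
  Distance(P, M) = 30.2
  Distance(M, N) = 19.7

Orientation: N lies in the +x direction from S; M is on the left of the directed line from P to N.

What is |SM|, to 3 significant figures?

54.1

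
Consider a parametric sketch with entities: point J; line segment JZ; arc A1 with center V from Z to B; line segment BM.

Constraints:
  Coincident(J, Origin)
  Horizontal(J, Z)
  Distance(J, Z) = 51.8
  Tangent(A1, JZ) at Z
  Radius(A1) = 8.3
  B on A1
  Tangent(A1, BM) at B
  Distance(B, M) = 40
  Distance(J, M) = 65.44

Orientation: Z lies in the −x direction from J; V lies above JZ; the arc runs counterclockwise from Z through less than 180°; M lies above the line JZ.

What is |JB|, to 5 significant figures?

44.306

Checks: |VB| = 8.300 ✓; ∠(VB, BM) = 90.00° ✓; |BM| = 40.00 ✓; |JM| = 65.44 ✓.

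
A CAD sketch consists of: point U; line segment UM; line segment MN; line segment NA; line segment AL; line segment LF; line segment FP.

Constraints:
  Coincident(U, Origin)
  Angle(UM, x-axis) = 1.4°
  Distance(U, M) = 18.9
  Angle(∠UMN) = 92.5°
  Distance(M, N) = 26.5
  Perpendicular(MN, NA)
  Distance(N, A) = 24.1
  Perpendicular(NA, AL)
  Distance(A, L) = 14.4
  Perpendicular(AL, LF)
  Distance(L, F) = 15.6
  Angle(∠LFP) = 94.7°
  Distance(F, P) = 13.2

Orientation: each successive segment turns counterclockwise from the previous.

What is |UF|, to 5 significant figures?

16.578

NA is perpendicular to AL, so AL runs at -91.100°; with |AL| = 14.4, L = (-4.9689, 13.022). AL ⟂ LF, so LF runs at -1.1000°; with |LF| = 15.6, F = (10.628, 12.723). Then |UF| = |F − U| = 16.578.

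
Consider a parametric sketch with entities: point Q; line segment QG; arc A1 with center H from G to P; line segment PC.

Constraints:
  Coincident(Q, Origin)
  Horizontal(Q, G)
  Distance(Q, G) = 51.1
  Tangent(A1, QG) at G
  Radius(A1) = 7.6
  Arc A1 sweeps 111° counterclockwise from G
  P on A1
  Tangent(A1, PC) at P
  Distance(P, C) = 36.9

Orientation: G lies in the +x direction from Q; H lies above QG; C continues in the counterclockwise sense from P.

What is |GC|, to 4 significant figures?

45.19

On A1, G sits at bearing -90° from H; a 111° counterclockwise sweep puts P at bearing 21°, so P = H + 7.6·(cos 21°, sin 21°) = (58.20, 10.32). Since A1 is tangent to PC there, HP ⟂ PC, so PC runs along (−sin 21°, cos 21°); with |PC| = 36.9, C = (44.97, 44.77). Then |GC| = |C − G| = 45.19.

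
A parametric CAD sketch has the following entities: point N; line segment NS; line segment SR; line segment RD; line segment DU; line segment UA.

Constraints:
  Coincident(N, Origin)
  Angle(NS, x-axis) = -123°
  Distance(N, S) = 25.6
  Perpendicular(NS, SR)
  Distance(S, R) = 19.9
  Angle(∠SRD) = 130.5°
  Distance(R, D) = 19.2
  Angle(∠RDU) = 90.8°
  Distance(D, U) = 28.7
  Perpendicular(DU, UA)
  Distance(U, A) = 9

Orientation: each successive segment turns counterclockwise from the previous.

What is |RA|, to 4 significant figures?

30.71

N is at the origin; NS runs at -123.0° with length 25.6, so S = (-13.94, -21.47). The perpendicularity gives SR at right angles to NS, so SR runs at -33.00°; with |SR| = 19.9, R = (2.747, -32.31). ∠SRD = 130.5° gives RD at 16.50° from the x-axis; with |RD| = 19.2, D = (21.16, -26.86). ∠RDU = 90.8° gives DU at 105.7° from the x-axis; with |DU| = 28.7, U = (13.39, 0.7741). DU ⟂ UA, so UA runs at -164.3°; with |UA| = 9.0, A = (4.726, -1.661). Then |RA| = |A − R| = 30.71.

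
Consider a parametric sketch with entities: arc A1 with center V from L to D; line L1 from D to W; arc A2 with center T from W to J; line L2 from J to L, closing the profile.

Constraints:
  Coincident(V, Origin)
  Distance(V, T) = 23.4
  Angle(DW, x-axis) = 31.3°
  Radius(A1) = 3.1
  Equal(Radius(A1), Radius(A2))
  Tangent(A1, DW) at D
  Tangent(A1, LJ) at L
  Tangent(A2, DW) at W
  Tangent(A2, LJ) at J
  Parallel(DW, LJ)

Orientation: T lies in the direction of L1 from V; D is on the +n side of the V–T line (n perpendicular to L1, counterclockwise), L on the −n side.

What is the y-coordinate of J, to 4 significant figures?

9.508

The slot axis is L1's direction at 31.3°, so u = (cos 31.3°, sin 31.3°) = (0.8545, 0.5195) and n = (−sin 31.3°, cos 31.3°) = (-0.5195, 0.8545). V is at the origin and T lies 23.4 along u from V, so T = 23.4·u = (19.99, 12.16). Tangency of A1 to both parallel lines with radius 3.1 puts D and L at V ± 3.1·n: D = (-1.611, 2.649), L = (1.611, -2.649). Equal radii place W and J the same way about T: W = T + 3.1·n = (18.38, 14.81), J = T − 3.1·n = (21.60, 9.508). So J.y = 9.508.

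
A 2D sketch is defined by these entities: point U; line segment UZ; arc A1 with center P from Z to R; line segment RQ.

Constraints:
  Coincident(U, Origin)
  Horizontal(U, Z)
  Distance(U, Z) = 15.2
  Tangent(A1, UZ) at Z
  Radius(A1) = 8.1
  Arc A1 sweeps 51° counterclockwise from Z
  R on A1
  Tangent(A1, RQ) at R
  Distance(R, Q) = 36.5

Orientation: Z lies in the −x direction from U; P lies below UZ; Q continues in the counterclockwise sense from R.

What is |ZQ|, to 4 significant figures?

42.90

U is at the origin; UZ is horizontal with |UZ| = 15.2 and Z on the −x side, so Z = (-15.20, 0.000). The tangent condition forces PZ to be normal to UZ, so P = Z + (0, -8.1) = (-15.20, -8.100). On A1, Z sits at bearing 90° from P; a 51° counterclockwise sweep puts R at bearing 141°, so R = P + 8.1·(cos 141°, sin 141°) = (-21.49, -3.003). Tangency of A1 to RQ means the radius PR is perpendicular to RQ, so RQ runs along (−sin 141°, cos 141°); with |RQ| = 36.5, Q = (-44.47, -31.37). Then |ZQ| = |Q − Z| = 42.90.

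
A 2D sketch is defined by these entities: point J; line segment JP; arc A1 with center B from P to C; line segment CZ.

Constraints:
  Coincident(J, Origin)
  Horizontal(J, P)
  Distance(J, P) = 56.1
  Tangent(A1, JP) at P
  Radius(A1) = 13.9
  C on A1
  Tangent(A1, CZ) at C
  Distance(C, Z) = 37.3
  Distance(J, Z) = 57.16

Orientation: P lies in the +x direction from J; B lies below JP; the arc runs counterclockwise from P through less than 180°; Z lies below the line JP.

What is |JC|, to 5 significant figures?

43.898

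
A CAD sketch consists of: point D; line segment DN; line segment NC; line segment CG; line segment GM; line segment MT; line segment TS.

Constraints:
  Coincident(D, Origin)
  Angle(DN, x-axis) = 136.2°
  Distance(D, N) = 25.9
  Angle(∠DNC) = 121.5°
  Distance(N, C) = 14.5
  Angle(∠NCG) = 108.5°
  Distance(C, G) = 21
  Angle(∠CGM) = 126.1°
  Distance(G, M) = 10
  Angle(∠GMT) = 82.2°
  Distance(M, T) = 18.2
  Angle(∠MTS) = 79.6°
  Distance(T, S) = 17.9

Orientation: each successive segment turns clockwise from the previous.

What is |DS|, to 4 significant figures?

34.57

D is at the origin; DN runs at 136.2° with length 25.9, so N = (-18.69, 17.93). ∠DNC = 121.5° gives NC at 77.70° from the x-axis; with |NC| = 14.5, C = (-15.60, 32.09). ∠NCG = 108.5° gives CG at 6.200° from the x-axis; with |CG| = 21.0, G = (5.273, 34.36). ∠CGM = 126.1° gives GM at -47.70° from the x-axis; with |GM| = 10.0, M = (12.00, 26.97). ∠GMT = 82.2° gives MT at -145.5° from the x-axis; with |MT| = 18.2, T = (-2.996, 16.66). ∠MTS = 79.6° gives TS at 114.1° from the x-axis; with |TS| = 17.9, S = (-10.31, 33.00). Then |DS| = |S − D| = 34.57.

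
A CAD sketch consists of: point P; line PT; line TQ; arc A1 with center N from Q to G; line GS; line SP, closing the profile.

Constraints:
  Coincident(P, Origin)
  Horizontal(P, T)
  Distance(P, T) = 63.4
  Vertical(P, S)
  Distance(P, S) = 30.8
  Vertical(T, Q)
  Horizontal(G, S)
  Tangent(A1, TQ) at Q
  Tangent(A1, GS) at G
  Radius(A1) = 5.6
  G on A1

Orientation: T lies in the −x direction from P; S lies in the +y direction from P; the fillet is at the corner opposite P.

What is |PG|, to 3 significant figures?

65.5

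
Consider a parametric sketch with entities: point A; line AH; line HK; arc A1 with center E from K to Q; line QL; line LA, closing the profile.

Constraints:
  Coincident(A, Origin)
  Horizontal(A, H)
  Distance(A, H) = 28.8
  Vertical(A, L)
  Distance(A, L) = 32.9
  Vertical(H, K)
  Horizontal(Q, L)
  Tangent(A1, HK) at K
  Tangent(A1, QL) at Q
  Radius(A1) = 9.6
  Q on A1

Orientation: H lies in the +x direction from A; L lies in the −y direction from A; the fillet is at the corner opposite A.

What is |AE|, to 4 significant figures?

30.19

A and L share the same x with |AL| = 32.9 and L on the −y side, so L = (0.000, -32.90). The virtual corner opposite A is at (28.80, -32.90). A1 meets HK tangentially, so EK is at right angles to HK and since A1 is tangent to QL there, EQ ⟂ QL, with radius 9.6, so the center E sits 9.6 in from both sides at E = (19.20, -23.30). Then |AE| = |E − A| = 30.19.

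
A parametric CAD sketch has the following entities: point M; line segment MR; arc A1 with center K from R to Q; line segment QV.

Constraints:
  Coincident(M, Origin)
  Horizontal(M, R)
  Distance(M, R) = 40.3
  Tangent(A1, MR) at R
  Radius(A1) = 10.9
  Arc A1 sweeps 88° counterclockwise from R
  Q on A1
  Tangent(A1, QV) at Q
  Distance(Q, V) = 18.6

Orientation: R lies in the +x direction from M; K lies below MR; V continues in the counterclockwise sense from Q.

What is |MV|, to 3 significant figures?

40.9

M is at the origin; M and R share the same y with |MR| = 40.3 and R on the +x side, so R = (40.3, 0.00). Tangency of A1 to MR means the radius KR is perpendicular to MR, so K = R + (0, -10.9) = (40.3, -10.9). On A1, R sits at bearing 90° from K; an 88° counterclockwise sweep puts Q at bearing 178°, so Q = K + 10.9·(cos 178°, sin 178°) = (29.4, -10.5). Since A1 is tangent to QV there, KQ ⟂ QV, so QV runs along (−sin 178°, cos 178°); with |QV| = 18.6, V = (28.8, -29.1). Then |MV| = |V − M| = 40.9.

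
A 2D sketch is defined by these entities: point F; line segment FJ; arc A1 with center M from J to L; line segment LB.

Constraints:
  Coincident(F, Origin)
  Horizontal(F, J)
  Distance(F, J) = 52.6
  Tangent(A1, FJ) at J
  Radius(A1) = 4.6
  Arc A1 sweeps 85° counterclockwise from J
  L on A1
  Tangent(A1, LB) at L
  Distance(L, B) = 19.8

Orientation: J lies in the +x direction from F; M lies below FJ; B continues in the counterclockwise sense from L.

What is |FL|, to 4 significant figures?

48.20

Tangency of A1 to FJ means the radius MJ is perpendicular to FJ, so M = J + (0, -4.6) = (52.60, -4.600). On A1, J sits at bearing 90° from M; an 85° counterclockwise sweep puts L at bearing 175°, so L = M + 4.6·(cos 175°, sin 175°) = (48.02, -4.199). Then |FL| = |L − F| = 48.20.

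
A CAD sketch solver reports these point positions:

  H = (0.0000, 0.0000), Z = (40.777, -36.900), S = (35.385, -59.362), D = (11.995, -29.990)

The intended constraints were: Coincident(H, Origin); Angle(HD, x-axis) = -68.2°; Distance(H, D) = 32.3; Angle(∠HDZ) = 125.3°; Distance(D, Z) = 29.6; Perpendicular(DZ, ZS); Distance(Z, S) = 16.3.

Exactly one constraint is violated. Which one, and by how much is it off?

Distance(Z, S) = 16.3 — off by 6.80.

H = (0.00, 0.00) ✓; HD at -68.20° ✓; |HD| = 32.30 ✓; ∠HDZ = 125.3° ✓; |DZ| = 29.60 ✓; ∠(DZ, ZS) = 90.00° ✓; |ZS| = 23.10 ✗.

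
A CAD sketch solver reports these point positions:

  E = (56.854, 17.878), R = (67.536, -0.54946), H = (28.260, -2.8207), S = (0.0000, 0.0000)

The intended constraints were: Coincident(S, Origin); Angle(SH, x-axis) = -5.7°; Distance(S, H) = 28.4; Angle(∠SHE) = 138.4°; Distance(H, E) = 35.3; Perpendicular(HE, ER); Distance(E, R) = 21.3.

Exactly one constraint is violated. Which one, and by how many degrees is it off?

Perpendicular(HE, ER) — off by 5.80°.

S = (0.00, 0.00) ✓; SH at -5.700° ✓; |SH| = 28.40 ✓; ∠SHE = 138.4° ✓; |HE| = 35.30 ✓; ∠(HE, ER) = 95.80° ✗; |ER| = 21.30 ✓.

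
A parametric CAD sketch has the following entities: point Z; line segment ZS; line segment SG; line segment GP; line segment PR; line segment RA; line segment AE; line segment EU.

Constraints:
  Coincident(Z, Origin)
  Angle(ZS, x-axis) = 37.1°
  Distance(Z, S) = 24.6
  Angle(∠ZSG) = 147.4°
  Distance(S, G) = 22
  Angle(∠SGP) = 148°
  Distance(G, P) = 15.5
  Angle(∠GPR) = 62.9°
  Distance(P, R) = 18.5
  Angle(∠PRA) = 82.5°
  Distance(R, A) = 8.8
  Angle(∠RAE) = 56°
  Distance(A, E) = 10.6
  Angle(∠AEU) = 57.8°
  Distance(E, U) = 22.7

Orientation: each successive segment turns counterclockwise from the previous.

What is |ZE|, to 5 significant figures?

46.949

Z is at the origin; ZS runs at 37.1° with length 24.6, so S = (19.621, 14.839). ∠ZSG = 147.4° gives SG at 69.700° from the x-axis; with |SG| = 22.0, G = (27.253, 35.472). ∠SGP = 148.0° gives GP at 101.70° from the x-axis; with |GP| = 15.5, P = (24.110, 50.650). ∠GPR = 62.9° gives PR at -141.20° from the x-axis; with |PR| = 18.5, R = (9.6922, 39.058). ∠PRA = 82.5° gives RA at -43.700° from the x-axis; with |RA| = 8.8, A = (16.054, 32.978). ∠RAE = 56.0° gives AE at 80.300° from the x-axis; with |AE| = 10.6, E = (17.840, 43.427). Then |ZE| = |E − Z| = 46.949.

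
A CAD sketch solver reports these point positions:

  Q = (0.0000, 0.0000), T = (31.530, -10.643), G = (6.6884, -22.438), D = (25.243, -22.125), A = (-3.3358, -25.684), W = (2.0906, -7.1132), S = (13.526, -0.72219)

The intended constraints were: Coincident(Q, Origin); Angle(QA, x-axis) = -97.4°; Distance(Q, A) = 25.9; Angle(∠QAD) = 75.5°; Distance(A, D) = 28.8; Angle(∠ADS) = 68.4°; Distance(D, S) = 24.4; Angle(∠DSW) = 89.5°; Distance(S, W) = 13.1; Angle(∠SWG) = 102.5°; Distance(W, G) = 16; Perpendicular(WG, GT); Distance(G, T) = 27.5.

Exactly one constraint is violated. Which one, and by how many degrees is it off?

Perpendicular(WG, GT) — off by 8.70°.

Q = (0.00, 0.00) ✓; QA at -97.40° ✓; |QA| = 25.90 ✓; ∠QAD = 75.50° ✓; |AD| = 28.80 ✓; ∠ADS = 68.40° ✓; |DS| = 24.40 ✓; ∠DSW = 89.50° ✓; |SW| = 13.10 ✓; ∠SWG = 102.5° ✓; |WG| = 16.00 ✓; ∠(WG, GT) = 98.70° ✗; |GT| = 27.50 ✓.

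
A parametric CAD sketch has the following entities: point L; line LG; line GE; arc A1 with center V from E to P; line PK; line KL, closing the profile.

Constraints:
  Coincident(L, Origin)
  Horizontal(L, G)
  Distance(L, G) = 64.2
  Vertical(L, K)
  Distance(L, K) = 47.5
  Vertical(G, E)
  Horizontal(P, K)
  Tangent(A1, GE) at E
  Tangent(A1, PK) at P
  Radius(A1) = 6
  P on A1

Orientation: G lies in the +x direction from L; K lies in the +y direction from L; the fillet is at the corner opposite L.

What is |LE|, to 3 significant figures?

76.4

The virtual corner opposite L is at (64.2, 47.5). Tangency of A1 to GE means the radius VE is perpendicular to GE and since A1 is tangent to PK there, VP ⟂ PK, with radius 6.0, so the center V sits 6.0 in from both sides at V = (58.2, 41.5). That places the tangent points at E = (64.2, 41.5) on GE and P = (58.2, 47.5) on PK. Then |LE| = |E − L| = 76.4.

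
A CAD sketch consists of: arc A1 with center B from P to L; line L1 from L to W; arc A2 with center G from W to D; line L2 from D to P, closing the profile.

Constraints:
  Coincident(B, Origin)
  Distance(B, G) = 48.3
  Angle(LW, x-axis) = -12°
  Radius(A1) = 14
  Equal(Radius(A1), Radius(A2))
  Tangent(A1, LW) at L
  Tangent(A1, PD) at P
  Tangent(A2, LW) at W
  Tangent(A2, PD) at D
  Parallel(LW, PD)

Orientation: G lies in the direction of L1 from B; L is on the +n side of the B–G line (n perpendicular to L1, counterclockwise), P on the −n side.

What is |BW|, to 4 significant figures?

50.29

The slot axis is L1's direction at -12.0°, so u = (cos -12.0°, sin -12.0°) = (0.9781, -0.2079) and n = (−sin -12.0°, cos -12.0°) = (0.2079, 0.9781). B is at the origin and G lies 48.3 along u from B, so G = 48.3·u = (47.24, -10.04). Tangency of A1 to both parallel lines with radius 14.0 puts L and P at B ± 14.0·n: L = (2.911, 13.69), P = (-2.911, -13.69). Equal radii place W and D the same way about G: W = G + 14.0·n = (50.16, 3.652), D = G − 14.0·n = (44.33, -23.74). Then |BW| = |W − B| = 50.29.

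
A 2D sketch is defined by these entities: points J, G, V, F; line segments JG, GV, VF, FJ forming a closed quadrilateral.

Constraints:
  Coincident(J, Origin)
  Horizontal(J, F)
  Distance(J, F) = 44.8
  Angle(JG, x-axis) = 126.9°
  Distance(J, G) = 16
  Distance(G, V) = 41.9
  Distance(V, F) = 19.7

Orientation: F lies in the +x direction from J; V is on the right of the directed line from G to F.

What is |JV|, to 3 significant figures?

27.9

Checks: |GV| = 41.90 ✓; |VF| = 19.70 ✓.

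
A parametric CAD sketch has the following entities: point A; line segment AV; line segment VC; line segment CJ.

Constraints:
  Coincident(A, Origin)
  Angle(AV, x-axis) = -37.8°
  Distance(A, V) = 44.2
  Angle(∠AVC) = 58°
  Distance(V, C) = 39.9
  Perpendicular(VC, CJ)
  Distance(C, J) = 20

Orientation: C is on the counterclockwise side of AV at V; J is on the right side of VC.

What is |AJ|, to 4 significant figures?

59.80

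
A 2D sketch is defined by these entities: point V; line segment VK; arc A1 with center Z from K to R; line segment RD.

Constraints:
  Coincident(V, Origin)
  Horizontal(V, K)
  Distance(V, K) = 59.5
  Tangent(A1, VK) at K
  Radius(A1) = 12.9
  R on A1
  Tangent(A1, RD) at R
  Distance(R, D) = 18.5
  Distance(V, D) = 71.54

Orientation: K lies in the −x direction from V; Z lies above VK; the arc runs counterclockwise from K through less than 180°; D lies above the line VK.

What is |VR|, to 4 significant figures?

54.33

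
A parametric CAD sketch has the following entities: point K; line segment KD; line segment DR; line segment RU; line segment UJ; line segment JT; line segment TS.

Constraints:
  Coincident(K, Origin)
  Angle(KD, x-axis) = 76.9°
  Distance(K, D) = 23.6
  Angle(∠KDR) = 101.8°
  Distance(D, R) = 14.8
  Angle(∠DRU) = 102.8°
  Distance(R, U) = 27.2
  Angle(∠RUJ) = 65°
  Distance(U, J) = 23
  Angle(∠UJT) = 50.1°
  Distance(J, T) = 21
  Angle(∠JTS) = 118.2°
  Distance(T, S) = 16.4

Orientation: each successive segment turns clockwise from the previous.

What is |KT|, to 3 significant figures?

24.4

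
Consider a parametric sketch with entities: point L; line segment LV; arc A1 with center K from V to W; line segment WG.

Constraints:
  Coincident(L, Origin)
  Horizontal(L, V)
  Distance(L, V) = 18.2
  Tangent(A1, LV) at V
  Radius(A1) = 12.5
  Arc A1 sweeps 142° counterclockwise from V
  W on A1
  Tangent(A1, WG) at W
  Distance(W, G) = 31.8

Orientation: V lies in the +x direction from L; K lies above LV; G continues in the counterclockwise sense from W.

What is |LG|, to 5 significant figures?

41.937

L is at the origin; L and V share the same y with |LV| = 18.2 and V on the +x side, so V = (18.200, 0.0000). A1 meets LV tangentially, so KV is at right angles to LV, so K = V + (0, 12.5) = (18.200, 12.500). On A1, V sits at bearing -90° from K; a 142° counterclockwise sweep puts W at bearing 52°, so W = K + 12.5·(cos 52°, sin 52°) = (25.896, 22.350). The tangent condition forces KW to be normal to WG, so WG runs along (−sin 52°, cos 52°); with |WG| = 31.8, G = (0.83703, 41.928). Then |LG| = |G − L| = 41.937.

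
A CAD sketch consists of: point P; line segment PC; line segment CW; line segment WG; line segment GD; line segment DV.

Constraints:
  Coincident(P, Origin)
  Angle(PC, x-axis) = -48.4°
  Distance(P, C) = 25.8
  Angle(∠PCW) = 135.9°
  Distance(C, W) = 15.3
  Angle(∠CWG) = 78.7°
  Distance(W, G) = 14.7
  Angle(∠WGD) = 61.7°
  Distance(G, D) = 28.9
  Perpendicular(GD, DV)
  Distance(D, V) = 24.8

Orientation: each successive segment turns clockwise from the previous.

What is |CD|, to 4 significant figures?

10.63

P is at the origin; PC runs at -48.4° with length 25.8, so C = (17.13, -19.29). ∠PCW = 135.9° gives CW at -92.50° from the x-axis; with |CW| = 15.3, W = (16.46, -34.58). ∠CWG = 78.7° gives WG at 166.2° from the x-axis; with |WG| = 14.7, G = (2.186, -31.07). ∠WGD = 61.7° gives GD at 47.90° from the x-axis; with |GD| = 28.9, D = (21.56, -9.629). Then |CD| = |D − C| = 10.63.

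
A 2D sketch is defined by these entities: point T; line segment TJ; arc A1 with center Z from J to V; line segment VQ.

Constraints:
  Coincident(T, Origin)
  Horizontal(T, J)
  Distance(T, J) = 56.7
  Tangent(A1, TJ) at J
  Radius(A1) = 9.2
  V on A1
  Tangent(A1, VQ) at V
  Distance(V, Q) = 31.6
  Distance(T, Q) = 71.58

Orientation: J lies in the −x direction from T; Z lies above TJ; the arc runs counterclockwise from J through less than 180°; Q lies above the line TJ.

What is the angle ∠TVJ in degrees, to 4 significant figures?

111.7°

Checks: |ZV| = 9.200 ✓; ∠(ZV, VQ) = 90.00° ✓; |VQ| = 31.60 ✓; |TQ| = 71.58 ✓.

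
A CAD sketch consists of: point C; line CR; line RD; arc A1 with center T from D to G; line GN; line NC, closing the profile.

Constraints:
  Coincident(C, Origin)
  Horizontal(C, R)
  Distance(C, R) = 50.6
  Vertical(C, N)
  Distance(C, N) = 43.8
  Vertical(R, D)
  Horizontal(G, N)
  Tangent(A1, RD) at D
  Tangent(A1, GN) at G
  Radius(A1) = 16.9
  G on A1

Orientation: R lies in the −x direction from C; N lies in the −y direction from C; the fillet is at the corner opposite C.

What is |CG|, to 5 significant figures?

55.264

The virtual corner opposite C is at (-50.600, -43.800). A1 meets RD tangentially, so TD is at right angles to RD and A1 meets GN tangentially, so TG is at right angles to GN, with radius 16.9, so the center T sits 16.9 in from both sides at T = (-33.700, -26.900). That places the tangent points at D = (-50.600, -26.900) on RD and G = (-33.700, -43.800) on GN. Then |CG| = |G − C| = 55.264.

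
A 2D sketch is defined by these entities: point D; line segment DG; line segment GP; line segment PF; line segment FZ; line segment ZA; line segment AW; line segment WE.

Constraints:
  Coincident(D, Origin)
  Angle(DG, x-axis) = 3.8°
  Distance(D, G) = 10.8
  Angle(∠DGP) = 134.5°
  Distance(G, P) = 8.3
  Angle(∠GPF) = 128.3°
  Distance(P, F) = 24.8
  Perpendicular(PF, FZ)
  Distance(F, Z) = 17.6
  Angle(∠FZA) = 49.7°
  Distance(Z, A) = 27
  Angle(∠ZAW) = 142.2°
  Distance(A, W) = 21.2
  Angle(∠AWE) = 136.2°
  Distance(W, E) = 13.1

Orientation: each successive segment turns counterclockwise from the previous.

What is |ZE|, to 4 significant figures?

52.52

D is at the origin; DG runs at 3.8° with length 10.8, so G = (10.78, 0.7158). ∠DGP = 134.5° gives GP at 49.30° from the x-axis; with |GP| = 8.3, P = (16.19, 7.008). ∠GPF = 128.3° gives PF at 101.0° from the x-axis; with |PF| = 24.8, F = (11.46, 31.35). The perpendicularity gives FZ at right angles to PF, so FZ runs at -169.0°; with |FZ| = 17.6, Z = (-5.820, 27.99). ∠FZA = 49.7° gives ZA at -38.70° from the x-axis; with |ZA| = 27.0, A = (15.25, 11.11). ∠ZAW = 142.2° gives AW at -0.9000° from the x-axis; with |AW| = 21.2, W = (36.45, 10.78). ∠AWE = 136.2° gives WE at 42.90° from the x-axis; with |WE| = 13.1, E = (46.05, 19.70). Then |ZE| = |E − Z| = 52.52.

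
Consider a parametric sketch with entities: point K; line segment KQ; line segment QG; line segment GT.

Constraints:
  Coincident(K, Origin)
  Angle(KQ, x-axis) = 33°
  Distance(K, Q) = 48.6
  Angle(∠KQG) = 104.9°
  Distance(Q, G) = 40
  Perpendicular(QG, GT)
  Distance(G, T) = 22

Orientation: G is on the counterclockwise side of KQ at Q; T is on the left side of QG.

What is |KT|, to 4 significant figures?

58.13

K is at the origin; KQ runs at 33.0° with length 48.6, so Q = 48.6·(cos 33.0°, sin 33.0°) = (40.76, 26.47). ∠KQG = 104.9°, so QG runs at 33.0° + (180° − 104.9°) = 108.1° from the x-axis; with |QG| = 40.0, G = Q + 40.0·(cos 108.1°, sin 108.1°) = (28.33, 64.49). QG ⟂ GT; with |GT| = 22.0 on the left of QG, T = G + 22.0·(-0.9505, -0.3107) = (7.421, 57.66). Then |KT| = |T − K| = 58.13.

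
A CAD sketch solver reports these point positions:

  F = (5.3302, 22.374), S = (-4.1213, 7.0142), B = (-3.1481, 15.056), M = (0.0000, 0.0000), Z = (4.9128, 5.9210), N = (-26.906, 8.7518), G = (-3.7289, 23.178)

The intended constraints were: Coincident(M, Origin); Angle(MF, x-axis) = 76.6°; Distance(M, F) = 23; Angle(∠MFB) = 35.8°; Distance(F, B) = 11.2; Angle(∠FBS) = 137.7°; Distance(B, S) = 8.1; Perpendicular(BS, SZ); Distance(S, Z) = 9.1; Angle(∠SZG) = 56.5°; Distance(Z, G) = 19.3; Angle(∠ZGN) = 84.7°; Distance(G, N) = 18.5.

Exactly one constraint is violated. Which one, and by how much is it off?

Distance(G, N) = 18.5 — off by 8.80.

M = (0.00, 0.00) ✓; MF at 76.60° ✓; |MF| = 23.00 ✓; ∠MFB = 35.80° ✓; |FB| = 11.20 ✓; ∠FBS = 137.7° ✓; |BS| = 8.100 ✓; ∠(BS, SZ) = 90.00° ✓; |SZ| = 9.100 ✓; ∠SZG = 56.50° ✓; |ZG| = 19.30 ✓; ∠ZGN = 84.70° ✓; |GN| = 27.30 ✗.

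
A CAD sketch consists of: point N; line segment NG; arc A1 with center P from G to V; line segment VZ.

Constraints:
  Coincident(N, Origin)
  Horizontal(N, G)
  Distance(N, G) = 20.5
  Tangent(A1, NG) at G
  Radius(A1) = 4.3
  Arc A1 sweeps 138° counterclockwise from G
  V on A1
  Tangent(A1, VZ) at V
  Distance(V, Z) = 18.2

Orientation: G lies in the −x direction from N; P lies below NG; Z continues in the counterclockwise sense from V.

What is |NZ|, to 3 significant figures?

22.0

N is at the origin; N and G share the same y with |NG| = 20.5 and G on the −x side, so G = (-20.5, 0.00). A1 meets NG tangentially, so PG is at right angles to NG, so P = G + (0, -4.3) = (-20.5, -4.30). On A1, G sits at bearing 90° from P; a 138° counterclockwise sweep puts V at bearing 228°, so V = P + 4.3·(cos 228°, sin 228°) = (-23.4, -7.50). The tangent condition forces PV to be normal to VZ, so VZ runs along (−sin 228°, cos 228°); with |VZ| = 18.2, Z = (-9.85, -19.7). Then |NZ| = |Z − N| = 22.0.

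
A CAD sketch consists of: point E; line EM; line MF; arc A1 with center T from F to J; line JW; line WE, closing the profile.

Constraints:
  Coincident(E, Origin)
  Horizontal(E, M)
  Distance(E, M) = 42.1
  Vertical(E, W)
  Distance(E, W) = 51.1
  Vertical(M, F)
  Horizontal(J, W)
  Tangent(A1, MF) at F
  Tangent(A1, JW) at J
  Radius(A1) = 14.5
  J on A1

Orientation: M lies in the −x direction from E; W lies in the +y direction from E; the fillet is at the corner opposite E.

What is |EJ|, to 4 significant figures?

58.08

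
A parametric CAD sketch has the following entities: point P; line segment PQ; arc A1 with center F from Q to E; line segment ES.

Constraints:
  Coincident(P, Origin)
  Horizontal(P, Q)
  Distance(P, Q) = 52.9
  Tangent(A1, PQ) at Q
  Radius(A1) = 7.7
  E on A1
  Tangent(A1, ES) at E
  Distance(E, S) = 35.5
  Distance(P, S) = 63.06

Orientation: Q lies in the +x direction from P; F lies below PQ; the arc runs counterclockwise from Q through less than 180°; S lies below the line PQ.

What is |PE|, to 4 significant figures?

45.87

Checks: |FE| = 7.700 ✓; ∠(FE, ES) = 90.00° ✓; |ES| = 35.50 ✓; |PS| = 63.06 ✓.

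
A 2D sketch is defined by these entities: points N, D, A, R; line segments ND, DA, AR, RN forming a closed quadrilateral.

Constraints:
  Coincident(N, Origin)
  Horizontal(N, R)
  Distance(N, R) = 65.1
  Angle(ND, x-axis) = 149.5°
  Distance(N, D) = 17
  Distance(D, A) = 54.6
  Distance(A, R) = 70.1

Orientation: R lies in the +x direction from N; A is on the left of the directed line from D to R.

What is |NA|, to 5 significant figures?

55.289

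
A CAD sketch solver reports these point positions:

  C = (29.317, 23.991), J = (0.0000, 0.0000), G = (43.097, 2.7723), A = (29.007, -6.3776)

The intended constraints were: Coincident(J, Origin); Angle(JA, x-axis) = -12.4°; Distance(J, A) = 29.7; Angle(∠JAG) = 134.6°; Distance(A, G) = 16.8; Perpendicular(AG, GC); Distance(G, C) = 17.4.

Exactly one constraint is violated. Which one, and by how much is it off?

Distance(G, C) = 17.4 — off by 7.90.

J = (0.00, 0.00) ✓; JA at -12.40° ✓; |JA| = 29.70 ✓; ∠JAG = 134.6° ✓; |AG| = 16.80 ✓; ∠(AG, GC) = 90.00° ✓; |GC| = 25.30 ✗.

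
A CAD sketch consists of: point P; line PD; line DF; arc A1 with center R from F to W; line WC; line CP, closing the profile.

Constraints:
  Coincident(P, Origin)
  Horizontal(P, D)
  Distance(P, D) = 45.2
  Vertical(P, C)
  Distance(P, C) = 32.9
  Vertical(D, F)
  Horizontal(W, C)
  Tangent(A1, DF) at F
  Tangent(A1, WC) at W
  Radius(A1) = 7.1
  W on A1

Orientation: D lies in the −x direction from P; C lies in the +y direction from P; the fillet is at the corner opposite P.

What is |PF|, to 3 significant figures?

52.0

The virtual corner opposite P is at (-45.2, 32.9). Since A1 is tangent to DF there, RF ⟂ DF and the tangent condition forces RW to be normal to WC, with radius 7.1, so the center R sits 7.1 in from both sides at R = (-38.1, 25.8). That places the tangent points at F = (-45.2, 25.8) on DF and W = (-38.1, 32.9) on WC. Then |PF| = |F − P| = 52.0.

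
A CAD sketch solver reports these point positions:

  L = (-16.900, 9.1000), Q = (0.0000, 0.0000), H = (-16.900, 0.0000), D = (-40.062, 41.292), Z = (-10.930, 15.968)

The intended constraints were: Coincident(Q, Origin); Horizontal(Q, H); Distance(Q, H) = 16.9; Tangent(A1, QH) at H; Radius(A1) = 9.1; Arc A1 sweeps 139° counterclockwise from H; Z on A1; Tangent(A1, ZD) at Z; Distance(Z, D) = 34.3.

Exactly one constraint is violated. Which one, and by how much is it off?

Distance(Z, D) = 34.3 — off by 4.30.

Q = (0.00, 0.00) ✓; Q.y = 0.00, H.y = 0.00 ✓; |QH| = 16.90 ✓; ∠(LH, HQ) = 90.00° ✓; |LH| = 9.100 ✓; bearing(L→Z) − bearing(L→H) = 139.0° ✓; |LZ| = 9.100 ✓; ∠(LZ, ZD) = 90.00° ✓; |ZD| = 38.60 ✗.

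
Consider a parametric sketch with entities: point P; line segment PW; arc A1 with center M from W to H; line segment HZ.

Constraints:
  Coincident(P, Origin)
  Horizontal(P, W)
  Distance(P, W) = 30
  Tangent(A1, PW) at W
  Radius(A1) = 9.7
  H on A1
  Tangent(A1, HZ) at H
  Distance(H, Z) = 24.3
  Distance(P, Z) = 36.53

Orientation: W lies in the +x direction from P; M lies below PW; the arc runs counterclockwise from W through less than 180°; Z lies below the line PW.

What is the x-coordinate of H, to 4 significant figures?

20.40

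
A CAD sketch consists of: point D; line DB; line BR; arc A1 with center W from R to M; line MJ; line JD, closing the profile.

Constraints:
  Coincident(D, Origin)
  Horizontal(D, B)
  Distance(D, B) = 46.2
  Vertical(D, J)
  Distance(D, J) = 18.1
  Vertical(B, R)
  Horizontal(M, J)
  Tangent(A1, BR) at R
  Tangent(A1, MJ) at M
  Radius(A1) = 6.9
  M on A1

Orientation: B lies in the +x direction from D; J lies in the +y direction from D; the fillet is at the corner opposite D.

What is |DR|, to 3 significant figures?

47.5

D is at the origin; D and B share the same y with |DB| = 46.2 and B on the +x side, so B = (46.2, 0.00). D and J share the same x with |DJ| = 18.1 and J on the +y side, so J = (0.00, 18.1). The virtual corner opposite D is at (46.2, 18.1). A1 meets BR tangentially, so WR is at right angles to BR and A1 meets MJ tangentially, so WM is at right angles to MJ, with radius 6.9, so the center W sits 6.9 in from both sides at W = (39.3, 11.2). That places the tangent points at R = (46.2, 11.2) on BR and M = (39.3, 18.1) on MJ. Then |DR| = |R − D| = 47.5.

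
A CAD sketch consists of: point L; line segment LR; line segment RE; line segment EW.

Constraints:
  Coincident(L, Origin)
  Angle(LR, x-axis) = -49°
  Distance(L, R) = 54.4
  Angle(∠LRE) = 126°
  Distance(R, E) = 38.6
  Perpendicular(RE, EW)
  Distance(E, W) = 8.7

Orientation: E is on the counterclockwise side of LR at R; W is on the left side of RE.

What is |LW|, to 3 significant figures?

78.9

L is at the origin; LR runs at -49.0° with length 54.4, so R = 54.4·(cos -49.0°, sin -49.0°) = (35.7, -41.1). ∠LRE = 126.0°, so RE runs at -49.0° + (180° − 126.0°) = 5.00° from the x-axis; with |RE| = 38.6, E = R + 38.6·(cos 5.00°, sin 5.00°) = (74.1, -37.7). RE ⟂ EW; with |EW| = 8.7 on the left of RE, W = E + 8.7·(-0.0872, 0.996) = (73.4, -29.0). Then |LW| = |W − L| = 78.9.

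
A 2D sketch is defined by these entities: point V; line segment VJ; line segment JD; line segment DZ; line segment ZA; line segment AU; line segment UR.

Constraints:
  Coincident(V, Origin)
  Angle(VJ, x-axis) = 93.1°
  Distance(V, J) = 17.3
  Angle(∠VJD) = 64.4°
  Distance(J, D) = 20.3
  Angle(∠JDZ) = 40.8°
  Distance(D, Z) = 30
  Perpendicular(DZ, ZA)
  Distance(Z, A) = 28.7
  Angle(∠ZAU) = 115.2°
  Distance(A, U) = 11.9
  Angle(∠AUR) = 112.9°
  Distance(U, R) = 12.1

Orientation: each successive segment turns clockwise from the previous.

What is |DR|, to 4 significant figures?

27.65

V is at the origin; VJ runs at 93.1° with length 17.3, so J = (-0.9356, 17.27). ∠VJD = 64.4° gives JD at -22.50° from the x-axis; with |JD| = 20.3, D = (17.82, 9.506). ∠JDZ = 40.8° gives DZ at -161.7° from the x-axis; with |DZ| = 30.0, Z = (-10.66, 0.08644). DZ ⟂ ZA, so ZA runs at 108.3°; with |ZA| = 28.7, A = (-19.68, 27.33). ∠ZAU = 115.2° gives AU at 43.50° from the x-axis; with |AU| = 11.9, U = (-11.04, 35.53). ∠AUR = 112.9° gives UR at -23.60° from the x-axis; with |UR| = 12.1, R = (0.04479, 30.68). Then |DR| = |R − D| = 27.65.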